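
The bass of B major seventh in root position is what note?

B

The root of B major seventh (B–D#–F#–A#) is B; that is the bass in root position.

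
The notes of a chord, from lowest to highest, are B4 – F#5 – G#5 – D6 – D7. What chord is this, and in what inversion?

The distinct note names are B, F#, G#, D. Stacked in thirds they read G#–B–D–F#, which is a half-diminished seventh chord on G#.
With the third (B) in the bass, the chord is in first inversion (figured bass 6/5).

G# half-diminished seventh, first inversion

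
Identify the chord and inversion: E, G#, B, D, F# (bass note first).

Reducing to letter names: E, G#, B, D, F#. These stack in thirds as E–G#–B–D–F# — an E dominant ninth chord.
With the root (E) in the bass, the chord is in root position.

E dominant ninth, root position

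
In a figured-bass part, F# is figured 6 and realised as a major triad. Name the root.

The figures 6 mean the third of the chord is in the bass. If F# is the third of a major triad, the root is D (chord tones D–F#–A).

D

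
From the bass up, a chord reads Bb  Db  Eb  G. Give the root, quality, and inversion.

Eb dominant seventh, second inversion

The pitch classes Bb, Db, Eb, G arrange in thirds as Eb–G–Bb–Db: an Eb dominant seventh chord.
With the fifth (Bb) in the bass, the chord is in second inversion (figured bass 4/3).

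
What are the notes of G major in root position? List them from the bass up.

G, B, D

G major is G–B–D. Root position puts the root (G) in the bass, with the remaining tones above: G, B, D.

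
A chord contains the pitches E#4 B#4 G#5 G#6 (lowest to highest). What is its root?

E#, B#, G# are the tones of an E# minor triad (E#–G#–B#), making E# the root.

E#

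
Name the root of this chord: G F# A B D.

G

Reordering G, F#, A, B, D into stacked thirds gives G–B–D–F#–A; the bottom of that stack, G, is the root.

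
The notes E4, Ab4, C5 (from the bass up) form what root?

Ab

E, Ab, C are the tones of an Ab augmented triad (Ab–C–E), making Ab the root.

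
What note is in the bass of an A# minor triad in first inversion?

The third of A# minor (A#–C#–E#) is C#; that is the bass in first inversion.

C#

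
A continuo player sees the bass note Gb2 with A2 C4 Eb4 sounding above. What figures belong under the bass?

4/2

The notes Gb, A, C, Eb stack in thirds as A–C–Eb–Gb — an A diminished seventh chord. The bass Gb is the seventh, so this is third inversion: figured 4/2.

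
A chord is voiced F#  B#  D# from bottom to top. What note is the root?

B#

Reordering F#, B#, D# into stacked thirds gives B#–D#–F#; the bottom of that stack, B#, is the root.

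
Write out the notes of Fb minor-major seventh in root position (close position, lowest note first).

Fb minor-major seventh is Fb–Abb–Cb–Eb. Root position puts the root (Fb) in the bass, with the remaining tones above: Fb, Abb, Cb, Eb.

Fb, Abb, Cb, Eb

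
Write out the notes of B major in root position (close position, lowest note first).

B major is B–D#–F#. Root position puts the root (B) in the bass, with the remaining tones above: B, D#, F#.

B, D#, F#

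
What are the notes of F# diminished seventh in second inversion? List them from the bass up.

The chord tones are F#–A–C–Eb. With the fifth (C) lowest for second inversion: C, Eb, F#, A.

C, Eb, F#, A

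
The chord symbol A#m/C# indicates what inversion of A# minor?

A#m/C# means A# minor with C# in the bass. C# is the third of A# minor (A#–C#–E#), so this is first inversion.

first inversion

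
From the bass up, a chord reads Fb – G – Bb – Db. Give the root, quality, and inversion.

The pitch classes Fb, G, Bb, Db arrange in thirds as G–Bb–Db–Fb: a G diminished seventh chord.
The lowest note is Fb, the seventh of the chord, so this is third inversion (figured bass 4/2).

G diminished seventh, third inversion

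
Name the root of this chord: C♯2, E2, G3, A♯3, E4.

A#

The distinct letter names are C#, E, G, A#. Arranged as a stack of thirds they read A#–C#–E–G, so A# is the root (an A# diminished seventh chord).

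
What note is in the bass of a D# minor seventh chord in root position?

D#

The root of D# minor seventh (D#–F#–A#–C#) is D#; that is the bass in root position.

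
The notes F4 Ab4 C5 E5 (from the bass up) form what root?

The distinct letter names are F, Ab, C, E. Arranged as a stack of thirds they read F–Ab–C–E, so F is the root (an F minor-major seventh chord).

F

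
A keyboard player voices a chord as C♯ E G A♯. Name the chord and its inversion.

A# diminished seventh, first inversion

Reducing to letter names: C#, E, G, A#. These stack in thirds as A#–C#–E–G — an A# diminished seventh chord.
The lowest note is C#, the third of the chord, so this is first inversion (figured bass 6/5).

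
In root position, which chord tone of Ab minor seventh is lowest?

Ab

In root position the root is lowest. For Ab minor seventh (Ab–Cb–Eb–Gb) that is Ab.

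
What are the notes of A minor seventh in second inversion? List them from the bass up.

E, G, A, C

Spelling A minor seventh: A–C–E–G. In second inversion the fifth is bass, giving E, G, A, C from the bottom.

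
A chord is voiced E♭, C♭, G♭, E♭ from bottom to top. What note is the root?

Cb

Reordering Eb, Cb, Gb into stacked thirds gives Cb–Eb–Gb; the bottom of that stack, Cb, is the root.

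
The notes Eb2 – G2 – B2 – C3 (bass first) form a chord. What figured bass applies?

6/5

The notes Eb, G, B, C stack in thirds as C–Eb–G–B — a C minor-major seventh chord. The bass Eb is the third, so this is first inversion: figured 6/5.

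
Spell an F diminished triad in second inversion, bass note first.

Cb, F, Ab

F diminished is F–Ab–Cb. Second inversion puts the fifth (Cb) in the bass, with the remaining tones above: Cb, F, Ab.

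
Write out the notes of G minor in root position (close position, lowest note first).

The chord tones are G–Bb–D. With the root (G) lowest for root position: G, Bb, D.

G, Bb, D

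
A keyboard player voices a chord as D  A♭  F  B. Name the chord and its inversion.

Reducing to letter names: D, Ab, F, B. These stack in thirds as B–D–F–Ab — a B diminished seventh chord.
D is the third of B diminished seventh; third in the bass means first inversion (figured bass 6/5).

B diminished seventh, first inversion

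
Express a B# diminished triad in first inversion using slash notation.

B#dim/D#

First inversion of B# diminished has the third (D#) in the bass. As a slash chord: B#dim/D#.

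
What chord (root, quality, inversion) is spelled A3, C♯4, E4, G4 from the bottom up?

Reducing to letter names: A, C#, E, G. These stack in thirds as A–C#–E–G — an A dominant seventh chord.
With the root (A) in the bass, the chord is in root position (figured bass 7).

A dominant seventh, root position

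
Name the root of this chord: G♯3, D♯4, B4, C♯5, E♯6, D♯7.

C#

Reordering G#, D#, B, C#, E# into stacked thirds gives C#–E#–G#–B–D#; the bottom of that stack, C#, is the root.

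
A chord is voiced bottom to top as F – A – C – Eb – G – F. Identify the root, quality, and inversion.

F dominant ninth, root position

The pitch classes F, A, C, Eb, G arrange in thirds as F–A–C–Eb–G: an F dominant ninth chord.
F is the root of F dominant ninth; root in the bass means root position.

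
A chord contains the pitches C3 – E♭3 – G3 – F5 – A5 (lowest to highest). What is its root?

F

Reordering C, Eb, G, F, A into stacked thirds gives F–A–C–Eb–G; the bottom of that stack, F, is the root.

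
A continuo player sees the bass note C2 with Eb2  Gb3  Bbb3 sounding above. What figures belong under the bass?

7

The notes C, Eb, Gb, Bbb stack in thirds as C–Eb–Gb–Bbb — a C diminished seventh chord. The bass C is the root, so this is root position: figured 7.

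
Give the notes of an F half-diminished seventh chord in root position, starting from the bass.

F, Ab, Cb, Eb

Spelling F half-diminished seventh: F–Ab–Cb–Eb. In root position the root is bass, giving F, Ab, Cb, Eb from the bottom.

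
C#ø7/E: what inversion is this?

first inversion

C#ø7/E means C# half-diminished seventh with E in the bass. E is the third of C# half-diminished seventh (C#–E–G–B), so this is first inversion.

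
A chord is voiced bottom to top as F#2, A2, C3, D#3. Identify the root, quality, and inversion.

The distinct note names are F#, A, C, D#. Stacked in thirds they read D#–F#–A–C, which is a diminished seventh chord on D#.
The lowest note is F#, the third of the chord, so this is first inversion (figured bass 6/5).

D# diminished seventh, first inversion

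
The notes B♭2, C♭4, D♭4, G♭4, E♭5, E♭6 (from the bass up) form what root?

Cb

The distinct letter names are Bb, Cb, Db, Gb, Eb. Arranged as a stack of thirds they read Cb–Eb–Gb–Bb–Db, so Cb is the root (a Cb major ninth chord).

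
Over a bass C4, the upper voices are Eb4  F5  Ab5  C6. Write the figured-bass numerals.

4/3

The notes C, Eb, F, Ab stack in thirds as F–Ab–C–Eb — an F minor seventh chord. The bass C is the fifth, so this is second inversion: figured 4/3.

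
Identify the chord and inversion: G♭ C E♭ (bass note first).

The distinct note names are Gb, C, Eb. Stacked in thirds they read C–Eb–Gb, which is a diminished triad on C.
Gb is the fifth of C diminished; fifth in the bass means second inversion (figured bass 6/4).

C diminished, second inversion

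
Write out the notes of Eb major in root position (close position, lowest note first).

Eb, G, Bb

Eb major is Eb–G–Bb. Root position puts the root (Eb) in the bass, with the remaining tones above: Eb, G, Bb.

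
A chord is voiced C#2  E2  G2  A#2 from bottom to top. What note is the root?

C#, E, G, A# are the tones of an A# diminished seventh chord (A#–C#–E–G), making A# the root.

A#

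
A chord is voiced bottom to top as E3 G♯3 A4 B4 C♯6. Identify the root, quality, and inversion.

Reducing to letter names: E, G#, A, B, C#. These stack in thirds as A–C#–E–G#–B — an A major ninth chord.
The lowest note is E, the fifth of the chord, so this is second inversion.

A major ninth, second inversion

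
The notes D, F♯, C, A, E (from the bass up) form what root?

The distinct letter names are D, F#, C, A, E. Arranged as a stack of thirds they read D–F#–A–C–E, so D is the root (a D dominant ninth chord).

D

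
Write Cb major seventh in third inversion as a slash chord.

Cbmaj7/Bb

Third inversion of Cb major seventh has the seventh (Bb) in the bass. As a slash chord: Cbmaj7/Bb.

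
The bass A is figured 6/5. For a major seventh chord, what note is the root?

The figures 6/5 mean the third of the chord is in the bass. If A is the third of a major seventh chord, the root is F (chord tones F–A–C–E).

F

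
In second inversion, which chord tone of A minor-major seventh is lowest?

E

A minor-major seventh is A–C–E–G#. Second inversion places the fifth in the bass: E.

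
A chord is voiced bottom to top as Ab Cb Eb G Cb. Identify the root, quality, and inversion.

Reducing to letter names: Ab, Cb, Eb, G. These stack in thirds as Ab–Cb–Eb–G — an Ab minor-major seventh chord.
Ab is the root of Ab minor-major seventh; root in the bass means root position (figured bass 7).

Ab minor-major seventh, root position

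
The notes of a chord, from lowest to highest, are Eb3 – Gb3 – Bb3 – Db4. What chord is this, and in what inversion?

The pitch classes Eb, Gb, Bb, Db arrange in thirds as Eb–Gb–Bb–Db: an Eb minor seventh chord.
Eb is the root of Eb minor seventh; root in the bass means root position (figured bass 7).

Eb minor seventh, root position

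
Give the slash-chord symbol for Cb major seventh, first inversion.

First inversion of Cb major seventh has the third (Eb) in the bass. As a slash chord: Cbmaj7/Eb.

Cbmaj7/Eb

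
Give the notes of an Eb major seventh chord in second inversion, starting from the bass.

Spelling Eb major seventh: Eb–G–Bb–D. In second inversion the fifth is bass, giving Bb, D, Eb, G from the bottom.

Bb, D, Eb, G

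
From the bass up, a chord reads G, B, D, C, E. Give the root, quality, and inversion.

The distinct note names are G, B, D, C, E. Stacked in thirds they read C–E–G–B–D, which is a major ninth chord on C.
With the fifth (G) in the bass, the chord is in second inversion.

C major ninth, second inversion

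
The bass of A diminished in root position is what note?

In root position the root is lowest. For A diminished (A–C–Eb) that is A.

A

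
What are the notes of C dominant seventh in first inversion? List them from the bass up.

Spelling C dominant seventh: C–E–G–Bb. In first inversion the third is bass, giving E, G, Bb, C from the bottom.

E, G, Bb, C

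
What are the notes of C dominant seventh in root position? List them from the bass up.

C dominant seventh is C–E–G–Bb. Root position puts the root (C) in the bass, with the remaining tones above: C, E, G, Bb.

C, E, G, Bb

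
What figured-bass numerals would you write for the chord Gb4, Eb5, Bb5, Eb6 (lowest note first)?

6

The notes Gb, Eb, Bb stack in thirds as Eb–Gb–Bb — an Eb minor triad. The bass Gb is the third, so this is first inversion: figured 6.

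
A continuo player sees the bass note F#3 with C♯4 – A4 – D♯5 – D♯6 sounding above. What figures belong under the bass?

6/5

The notes F#, C#, A, D# stack in thirds as D#–F#–A–C# — a D# half-diminished seventh chord. The bass F# is the third, so this is first inversion: figured 6/5.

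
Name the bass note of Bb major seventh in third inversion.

The seventh of Bb major seventh (Bb–D–F–A) is A; that is the bass in third inversion.

A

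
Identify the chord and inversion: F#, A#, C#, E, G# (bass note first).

Reducing to letter names: F#, A#, C#, E, G#. These stack in thirds as F#–A#–C#–E–G# — an F# dominant ninth chord.
The lowest note is F#, the root of the chord, so this is root position.

F# dominant ninth, root position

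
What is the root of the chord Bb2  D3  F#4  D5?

Bb, D, F# are the tones of a Bb augmented triad (Bb–D–F#), making Bb the root.

Bb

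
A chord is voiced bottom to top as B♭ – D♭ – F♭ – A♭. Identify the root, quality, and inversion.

Bb half-diminished seventh, root position

The pitch classes Bb, Db, Fb, Ab arrange in thirds as Bb–Db–Fb–Ab: a Bb half-diminished seventh chord.
With the root (Bb) in the bass, the chord is in root position (figured bass 7).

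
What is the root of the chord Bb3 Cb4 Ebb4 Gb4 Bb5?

Bb, Cb, Ebb, Gb are the tones of a Cb minor-major seventh chord (Cb–Ebb–Gb–Bb), making Cb the root.

Cb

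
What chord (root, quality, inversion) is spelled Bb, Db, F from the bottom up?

The pitch classes Bb, Db, F arrange in thirds as Bb–Db–F: a Bb minor triad.
The lowest note is Bb, the root of the chord, so this is root position (figured bass 5/3).

Bb minor, root position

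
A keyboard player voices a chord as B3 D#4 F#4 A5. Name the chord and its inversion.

B dominant seventh, root position

The pitch classes B, D#, F#, A arrange in thirds as B–D#–F#–A: a B dominant seventh chord.
With the root (B) in the bass, the chord is in root position (figured bass 7).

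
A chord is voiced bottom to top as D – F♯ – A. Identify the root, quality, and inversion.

Reducing to letter names: D, F#, A. These stack in thirds as D–F#–A — a D major triad.
The lowest note is D, the root of the chord, so this is root position (figured bass 5/3).

D major, root position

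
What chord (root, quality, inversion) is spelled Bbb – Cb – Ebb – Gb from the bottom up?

Cb minor seventh, third inversion

Reducing to letter names: Bbb, Cb, Ebb, Gb. These stack in thirds as Cb–Ebb–Gb–Bbb — a Cb minor seventh chord.
With the seventh (Bbb) in the bass, the chord is in third inversion (figured bass 4/2).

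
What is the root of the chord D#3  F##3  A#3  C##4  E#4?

Reordering D#, F##, A#, C##, E# into stacked thirds gives D#–F##–A#–C##–E#; the bottom of that stack, D#, is the root.

D#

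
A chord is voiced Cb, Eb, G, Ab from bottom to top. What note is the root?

Ab

Cb, Eb, G, Ab are the tones of an Ab minor-major seventh chord (Ab–Cb–Eb–G), making Ab the root.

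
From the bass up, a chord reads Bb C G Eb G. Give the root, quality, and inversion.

The distinct note names are Bb, C, G, Eb. Stacked in thirds they read C–Eb–G–Bb, which is a minor seventh chord on C.
The lowest note is Bb, the seventh of the chord, so this is third inversion (figured bass 4/2).

C minor seventh, third inversion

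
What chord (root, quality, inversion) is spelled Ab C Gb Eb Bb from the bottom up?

Reducing to letter names: Ab, C, Gb, Eb, Bb. These stack in thirds as Ab–C–Eb–Gb–Bb — an Ab dominant ninth chord.
With the root (Ab) in the bass, the chord is in root position.

Ab dominant ninth, root position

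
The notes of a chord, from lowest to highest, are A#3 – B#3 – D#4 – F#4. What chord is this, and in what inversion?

The distinct note names are A#, B#, D#, F#. Stacked in thirds they read B#–D#–F#–A#, which is a half-diminished seventh chord on B#.
With the seventh (A#) in the bass, the chord is in third inversion (figured bass 4/2).

B# half-diminished seventh, third inversion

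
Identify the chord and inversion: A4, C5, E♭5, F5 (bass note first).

The distinct note names are A, C, Eb, F. Stacked in thirds they read F–A–C–Eb, which is a dominant seventh chord on F.
The lowest note is A, the third of the chord, so this is first inversion (figured bass 6/5).

F dominant seventh, first inversion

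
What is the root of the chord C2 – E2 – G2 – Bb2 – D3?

The distinct letter names are C, E, G, Bb, D. Arranged as a stack of thirds they read C–E–G–Bb–D, so C is the root (a C dominant ninth chord).

C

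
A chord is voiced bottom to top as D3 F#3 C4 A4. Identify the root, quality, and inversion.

D dominant seventh, root position

Reducing to letter names: D, F#, C, A. These stack in thirds as D–F#–A–C — a D dominant seventh chord.
The lowest note is D, the root of the chord, so this is root position (figured bass 7).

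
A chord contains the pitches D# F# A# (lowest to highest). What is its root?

D#, F#, A# are the tones of a D# minor triad (D#–F#–A#), making D# the root.

D#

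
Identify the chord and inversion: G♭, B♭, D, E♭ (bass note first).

Eb minor-major seventh, first inversion

The distinct note names are Gb, Bb, D, Eb. Stacked in thirds they read Eb–Gb–Bb–D, which is a minor-major seventh chord on Eb.
The lowest note is Gb, the third of the chord, so this is first inversion (figured bass 6/5).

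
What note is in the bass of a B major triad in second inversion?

F#

The fifth of B major (B–D#–F#) is F#; that is the bass in second inversion.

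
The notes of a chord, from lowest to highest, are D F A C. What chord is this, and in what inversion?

D minor seventh, root position

The distinct note names are D, F, A, C. Stacked in thirds they read D–F–A–C, which is a minor seventh chord on D.
With the root (D) in the bass, the chord is in root position (figured bass 7).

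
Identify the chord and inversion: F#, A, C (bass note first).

F# diminished, root position

The pitch classes F#, A, C arrange in thirds as F#–A–C: an F# diminished triad.
F# is the root of F# diminished; root in the bass means root position (figured bass 5/3).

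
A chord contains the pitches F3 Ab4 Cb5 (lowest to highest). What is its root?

F

The distinct letter names are F, Ab, Cb. Arranged as a stack of thirds they read F–Ab–Cb, so F is the root (an F diminished triad).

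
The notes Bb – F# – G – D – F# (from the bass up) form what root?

Reordering Bb, F#, G, D into stacked thirds gives G–Bb–D–F#; the bottom of that stack, G, is the root.

G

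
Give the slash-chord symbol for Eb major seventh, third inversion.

Ebmaj7/D

Third inversion of Eb major seventh has the seventh (D) in the bass. As a slash chord: Ebmaj7/D.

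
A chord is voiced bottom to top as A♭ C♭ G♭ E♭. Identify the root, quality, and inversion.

Ab minor seventh, root position

The pitch classes Ab, Cb, Gb, Eb arrange in thirds as Ab–Cb–Eb–Gb: an Ab minor seventh chord.
The lowest note is Ab, the root of the chord, so this is root position (figured bass 7).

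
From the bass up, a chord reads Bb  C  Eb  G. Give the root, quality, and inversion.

Reducing to letter names: Bb, C, Eb, G. These stack in thirds as C–Eb–G–Bb — a C minor seventh chord.
Bb is the seventh of C minor seventh; seventh in the bass means third inversion (figured bass 4/2).

C minor seventh, third inversion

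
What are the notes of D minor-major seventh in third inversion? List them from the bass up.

The chord tones are D–F–A–C#. With the seventh (C#) lowest for third inversion: C#, D, F, A.

C#, D, F, A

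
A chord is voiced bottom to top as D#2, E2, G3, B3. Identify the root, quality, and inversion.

Reducing to letter names: D#, E, G, B. These stack in thirds as E–G–B–D# — an E minor-major seventh chord.
With the seventh (D#) in the bass, the chord is in third inversion (figured bass 4/2).

E minor-major seventh, third inversion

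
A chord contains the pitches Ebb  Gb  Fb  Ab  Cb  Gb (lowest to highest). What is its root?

Fb

Ebb, Gb, Fb, Ab, Cb are the tones of an Fb dominant ninth chord (Fb–Ab–Cb–Ebb–Gb), making Fb the root.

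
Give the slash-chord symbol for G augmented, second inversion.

Gaug/D#

Second inversion of G augmented has the fifth (D#) in the bass. As a slash chord: Gaug/D#.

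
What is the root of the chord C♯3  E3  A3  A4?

Reordering C#, E, A into stacked thirds gives A–C#–E; the bottom of that stack, A, is the root.

A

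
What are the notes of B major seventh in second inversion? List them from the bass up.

Spelling B major seventh: B–D#–F#–A#. In second inversion the fifth is bass, giving F#, A#, B, D# from the bottom.

F#, A#, B, D#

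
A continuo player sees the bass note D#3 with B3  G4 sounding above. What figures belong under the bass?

6/4

The notes D#, B, G stack in thirds as G–B–D# — a G augmented triad. The bass D# is the fifth, so this is second inversion: figured 6/4.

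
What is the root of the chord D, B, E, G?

Reordering D, B, E, G into stacked thirds gives E–G–B–D; the bottom of that stack, E, is the root.

E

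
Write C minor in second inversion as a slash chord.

Second inversion of C minor has the fifth (G) in the bass. As a slash chord: Cm/G.

Cm/G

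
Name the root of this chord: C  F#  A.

F#

The distinct letter names are C, F#, A. Arranged as a stack of thirds they read F#–A–C, so F# is the root (an F# diminished triad).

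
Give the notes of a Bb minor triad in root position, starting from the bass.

Bb, Db, F

Spelling Bb minor: Bb–Db–F. In root position the root is bass, giving Bb, Db, F from the bottom.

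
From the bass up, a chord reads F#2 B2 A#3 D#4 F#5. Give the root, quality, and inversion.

B major seventh, second inversion

The distinct note names are F#, B, A#, D#. Stacked in thirds they read B–D#–F#–A#, which is a major seventh chord on B.
The lowest note is F#, the fifth of the chord, so this is second inversion (figured bass 4/3).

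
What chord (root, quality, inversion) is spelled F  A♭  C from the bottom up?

Reducing to letter names: F, Ab, C. These stack in thirds as F–Ab–C — an F minor triad.
With the root (F) in the bass, the chord is in root position (figured bass 5/3).

F minor, root position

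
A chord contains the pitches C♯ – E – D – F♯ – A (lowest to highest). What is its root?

Reordering C#, E, D, F#, A into stacked thirds gives D–F#–A–C#–E; the bottom of that stack, D, is the root.

D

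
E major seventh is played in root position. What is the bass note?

E

In root position the root is lowest. For E major seventh (E–G#–B–D#) that is E.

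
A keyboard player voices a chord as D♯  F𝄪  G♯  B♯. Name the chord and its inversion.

The distinct note names are D#, F##, G#, B#. Stacked in thirds they read G#–B#–D#–F##, which is a major seventh chord on G#.
D# is the fifth of G# major seventh; fifth in the bass means second inversion (figured bass 4/3).

G# major seventh, second inversion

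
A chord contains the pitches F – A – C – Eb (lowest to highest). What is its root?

F

F, A, C, Eb are the tones of an F dominant seventh chord (F–A–C–Eb), making F the root.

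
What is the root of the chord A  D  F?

A, D, F are the tones of a D minor triad (D–F–A), making D the root.

D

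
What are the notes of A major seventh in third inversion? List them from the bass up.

Spelling A major seventh: A–C#–E–G#. In third inversion the seventh is bass, giving G#, A, C#, E from the bottom.

G#, A, C#, E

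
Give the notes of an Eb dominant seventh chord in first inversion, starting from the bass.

The chord tones are Eb–G–Bb–Db. With the third (G) lowest for first inversion: G, Bb, Db, Eb.

G, Bb, Db, Eb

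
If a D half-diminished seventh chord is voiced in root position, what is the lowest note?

In root position the root is lowest. For D half-diminished seventh (D–F–Ab–C) that is D.

D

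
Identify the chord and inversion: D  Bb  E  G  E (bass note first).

Reducing to letter names: D, Bb, E, G. These stack in thirds as E–G–Bb–D — an E half-diminished seventh chord.
The lowest note is D, the seventh of the chord, so this is third inversion (figured bass 4/2).

E half-diminished seventh, third inversion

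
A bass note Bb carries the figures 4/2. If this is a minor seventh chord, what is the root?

C

The figures 4/2 mean the seventh of the chord is in the bass. If Bb is the seventh of a minor seventh chord, the root is C (chord tones C–Eb–G–Bb).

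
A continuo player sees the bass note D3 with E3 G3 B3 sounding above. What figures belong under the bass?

The notes D, E, G, B stack in thirds as E–G–B–D — an E minor seventh chord. The bass D is the seventh, so this is third inversion: figured 4/2.

4/2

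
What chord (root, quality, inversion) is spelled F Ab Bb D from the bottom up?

Reducing to letter names: F, Ab, Bb, D. These stack in thirds as Bb–D–F–Ab — a Bb dominant seventh chord.
With the fifth (F) in the bass, the chord is in second inversion (figured bass 4/3).

Bb dominant seventh, second inversion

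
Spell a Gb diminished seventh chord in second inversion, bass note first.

Dbb, Fbb, Gb, Bbb

Gb diminished seventh is Gb–Bbb–Dbb–Fbb. Second inversion puts the fifth (Dbb) in the bass, with the remaining tones above: Dbb, Fbb, Gb, Bbb.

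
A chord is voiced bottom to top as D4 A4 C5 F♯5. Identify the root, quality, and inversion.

D dominant seventh, root position

Reducing to letter names: D, A, C, F#. These stack in thirds as D–F#–A–C — a D dominant seventh chord.
With the root (D) in the bass, the chord is in root position (figured bass 7).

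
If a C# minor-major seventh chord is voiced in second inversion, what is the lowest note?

G#

In second inversion the fifth is lowest. For C# minor-major seventh (C#–E–G#–B#) that is G#.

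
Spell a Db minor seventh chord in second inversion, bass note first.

Ab, Cb, Db, Fb

Spelling Db minor seventh: Db–Fb–Ab–Cb. In second inversion the fifth is bass, giving Ab, Cb, Db, Fb from the bottom.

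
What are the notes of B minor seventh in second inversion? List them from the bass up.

Spelling B minor seventh: B–D–F#–A. In second inversion the fifth is bass, giving F#, A, B, D from the bottom.

F#, A, B, D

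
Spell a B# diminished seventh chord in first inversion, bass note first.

D#, F#, A, B#

The chord tones are B#–D#–F#–A. With the third (D#) lowest for first inversion: D#, F#, A, B#.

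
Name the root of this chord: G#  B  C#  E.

G#, B, C#, E are the tones of a C# minor seventh chord (C#–E–G#–B), making C# the root.

C#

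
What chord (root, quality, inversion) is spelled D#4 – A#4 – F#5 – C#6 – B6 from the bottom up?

The distinct note names are D#, A#, F#, C#, B. Stacked in thirds they read B–D#–F#–A#–C#, which is a major ninth chord on B.
D# is the third of B major ninth; third in the bass means first inversion.

B major ninth, first inversion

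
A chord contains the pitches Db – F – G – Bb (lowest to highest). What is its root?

The distinct letter names are Db, F, G, Bb. Arranged as a stack of thirds they read G–Bb–Db–F, so G is the root (a G half-diminished seventh chord).

G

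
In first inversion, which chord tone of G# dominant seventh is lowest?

In first inversion the third is lowest. For G# dominant seventh (G#–B#–D#–F#) that is B#.

B#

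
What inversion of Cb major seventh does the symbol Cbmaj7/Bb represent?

Cbmaj7/Bb means Cb major seventh with Bb in the bass. Bb is the seventh of Cb major seventh (Cb–Eb–Gb–Bb), so this is third inversion.

third inversion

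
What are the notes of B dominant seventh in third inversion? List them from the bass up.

The chord tones are B–D#–F#–A. With the seventh (A) lowest for third inversion: A, B, D#, F#.

A, B, D#, F#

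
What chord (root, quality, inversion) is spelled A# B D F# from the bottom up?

The distinct note names are A#, B, D, F#. Stacked in thirds they read B–D–F#–A#, which is a minor-major seventh chord on B.
With the seventh (A#) in the bass, the chord is in third inversion (figured bass 4/2).

B minor-major seventh, third inversion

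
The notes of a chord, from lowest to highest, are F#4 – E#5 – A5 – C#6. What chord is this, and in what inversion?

F# minor-major seventh, root position

The distinct note names are F#, E#, A, C#. Stacked in thirds they read F#–A–C#–E#, which is a minor-major seventh chord on F#.
F# is the root of F# minor-major seventh; root in the bass means root position (figured bass 7).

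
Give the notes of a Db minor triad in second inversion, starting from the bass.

Spelling Db minor: Db–Fb–Ab. In second inversion the fifth is bass, giving Ab, Db, Fb from the bottom.

Ab, Db, Fb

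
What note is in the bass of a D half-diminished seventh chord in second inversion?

Ab

The fifth of D half-diminished seventh (D–F–Ab–C) is Ab; that is the bass in second inversion.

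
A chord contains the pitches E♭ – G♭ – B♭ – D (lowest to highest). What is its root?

The distinct letter names are Eb, Gb, Bb, D. Arranged as a stack of thirds they read Eb–Gb–Bb–D, so Eb is the root (an Eb minor-major seventh chord).

Eb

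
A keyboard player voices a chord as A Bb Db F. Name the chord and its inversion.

Bb minor-major seventh, third inversion

The distinct note names are A, Bb, Db, F. Stacked in thirds they read Bb–Db–F–A, which is a minor-major seventh chord on Bb.
The lowest note is A, the seventh of the chord, so this is third inversion (figured bass 4/2).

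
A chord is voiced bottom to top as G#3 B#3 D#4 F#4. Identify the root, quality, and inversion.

G# dominant seventh, root position

The pitch classes G#, B#, D#, F# arrange in thirds as G#–B#–D#–F#: a G# dominant seventh chord.
G# is the root of G# dominant seventh; root in the bass means root position (figured bass 7).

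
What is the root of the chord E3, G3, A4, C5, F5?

Reordering E, G, A, C, F into stacked thirds gives F–A–C–E–G; the bottom of that stack, F, is the root.

F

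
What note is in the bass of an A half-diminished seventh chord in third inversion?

G

The seventh of A half-diminished seventh (A–C–Eb–G) is G; that is the bass in third inversion.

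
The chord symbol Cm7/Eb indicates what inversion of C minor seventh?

Cm7/Eb means C minor seventh with Eb in the bass. Eb is the third of C minor seventh (C–Eb–G–Bb), so this is first inversion.

first inversion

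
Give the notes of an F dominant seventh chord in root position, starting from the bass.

Spelling F dominant seventh: F–A–C–Eb. In root position the root is bass, giving F, A, C, Eb from the bottom.

F, A, C, Eb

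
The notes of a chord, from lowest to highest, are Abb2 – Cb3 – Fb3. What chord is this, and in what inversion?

The pitch classes Abb, Cb, Fb arrange in thirds as Fb–Abb–Cb: an Fb minor triad.
Abb is the third of Fb minor; third in the bass means first inversion (figured bass 6).

Fb minor, first inversion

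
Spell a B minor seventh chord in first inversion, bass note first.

The chord tones are B–D–F#–A. With the third (D) lowest for first inversion: D, F#, A, B.

D, F#, A, B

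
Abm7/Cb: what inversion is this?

Abm7/Cb means Ab minor seventh with Cb in the bass. Cb is the third of Ab minor seventh (Ab–Cb–Eb–Gb), so this is first inversion.

first inversion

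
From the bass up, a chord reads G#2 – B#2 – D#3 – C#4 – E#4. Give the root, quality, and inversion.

C# major ninth, second inversion

Reducing to letter names: G#, B#, D#, C#, E#. These stack in thirds as C#–E#–G#–B#–D# — a C# major ninth chord.
The lowest note is G#, the fifth of the chord, so this is second inversion.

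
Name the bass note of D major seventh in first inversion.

F#

The third of D major seventh (D–F#–A–C#) is F#; that is the bass in first inversion.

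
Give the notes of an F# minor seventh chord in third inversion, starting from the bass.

E, F#, A, C#

Spelling F# minor seventh: F#–A–C#–E. In third inversion the seventh is bass, giving E, F#, A, C# from the bottom.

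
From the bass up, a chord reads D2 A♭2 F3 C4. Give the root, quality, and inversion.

D half-diminished seventh, root position

The distinct note names are D, Ab, F, C. Stacked in thirds they read D–F–Ab–C, which is a half-diminished seventh chord on D.
D is the root of D half-diminished seventh; root in the bass means root position (figured bass 7).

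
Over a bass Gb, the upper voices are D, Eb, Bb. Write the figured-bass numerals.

The notes Gb, D, Eb, Bb stack in thirds as Eb–Gb–Bb–D — an Eb minor-major seventh chord. The bass Gb is the third, so this is first inversion: figured 6/5.

6/5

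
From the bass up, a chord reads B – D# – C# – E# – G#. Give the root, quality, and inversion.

C# dominant ninth, third inversion

The distinct note names are B, D#, C#, E#, G#. Stacked in thirds they read C#–E#–G#–B–D#, which is a dominant ninth chord on C#.
With the seventh (B) in the bass, the chord is in third inversion.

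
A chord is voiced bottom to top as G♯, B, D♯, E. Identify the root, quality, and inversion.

E major seventh, first inversion

Reducing to letter names: G#, B, D#, E. These stack in thirds as E–G#–B–D# — an E major seventh chord.
With the third (G#) in the bass, the chord is in first inversion (figured bass 6/5).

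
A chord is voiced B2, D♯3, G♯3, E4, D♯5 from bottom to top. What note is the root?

E

B, D#, G#, E are the tones of an E major seventh chord (E–G#–B–D#), making E the root.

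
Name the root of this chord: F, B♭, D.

Bb

Reordering F, Bb, D into stacked thirds gives Bb–D–F; the bottom of that stack, Bb, is the root.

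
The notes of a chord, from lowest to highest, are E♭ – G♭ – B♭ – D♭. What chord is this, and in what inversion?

Eb minor seventh, root position

The pitch classes Eb, Gb, Bb, Db arrange in thirds as Eb–Gb–Bb–Db: an Eb minor seventh chord.
With the root (Eb) in the bass, the chord is in root position (figured bass 7).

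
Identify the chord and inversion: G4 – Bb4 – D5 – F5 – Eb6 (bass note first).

The pitch classes G, Bb, D, F, Eb arrange in thirds as Eb–G–Bb–D–F: an Eb major ninth chord.
G is the third of Eb major ninth; third in the bass means first inversion.

Eb major ninth, first inversion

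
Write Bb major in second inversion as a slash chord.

Bbmaj/F

Second inversion of Bb major has the fifth (F) in the bass. As a slash chord: Bbmaj/F.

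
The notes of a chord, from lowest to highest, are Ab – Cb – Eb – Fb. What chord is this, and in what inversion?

Fb major seventh, first inversion

The pitch classes Ab, Cb, Eb, Fb arrange in thirds as Fb–Ab–Cb–Eb: an Fb major seventh chord.
Ab is the third of Fb major seventh; third in the bass means first inversion (figured bass 6/5).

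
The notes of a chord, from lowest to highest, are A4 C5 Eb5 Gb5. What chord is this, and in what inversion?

A diminished seventh, root position

Reducing to letter names: A, C, Eb, Gb. These stack in thirds as A–C–Eb–Gb — an A diminished seventh chord.
With the root (A) in the bass, the chord is in root position (figured bass 7).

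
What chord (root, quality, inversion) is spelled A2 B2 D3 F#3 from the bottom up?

The distinct note names are A, B, D, F#. Stacked in thirds they read B–D–F#–A, which is a minor seventh chord on B.
With the seventh (A) in the bass, the chord is in third inversion (figured bass 4/2).

B minor seventh, third inversion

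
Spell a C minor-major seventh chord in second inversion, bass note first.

G, B, C, Eb

Spelling C minor-major seventh: C–Eb–G–B. In second inversion the fifth is bass, giving G, B, C, Eb from the bottom.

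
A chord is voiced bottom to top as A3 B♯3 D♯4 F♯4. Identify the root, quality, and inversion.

B# diminished seventh, third inversion

The pitch classes A, B#, D#, F# arrange in thirds as B#–D#–F#–A: a B# diminished seventh chord.
A is the seventh of B# diminished seventh; seventh in the bass means third inversion (figured bass 4/2).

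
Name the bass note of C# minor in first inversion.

E

C# minor is C#–E–G#. First inversion places the third in the bass: E.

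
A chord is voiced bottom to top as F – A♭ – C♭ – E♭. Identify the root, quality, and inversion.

F half-diminished seventh, root position

Reducing to letter names: F, Ab, Cb, Eb. These stack in thirds as F–Ab–Cb–Eb — an F half-diminished seventh chord.
F is the root of F half-diminished seventh; root in the bass means root position (figured bass 7).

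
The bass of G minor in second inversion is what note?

D

G minor is G–Bb–D. Second inversion places the fifth in the bass: D.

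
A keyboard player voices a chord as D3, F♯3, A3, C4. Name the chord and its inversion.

D dominant seventh, root position

The distinct note names are D, F#, A, C. Stacked in thirds they read D–F#–A–C, which is a dominant seventh chord on D.
D is the root of D dominant seventh; root in the bass means root position (figured bass 7).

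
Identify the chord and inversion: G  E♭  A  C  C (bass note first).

The pitch classes G, Eb, A, C arrange in thirds as A–C–Eb–G: an A half-diminished seventh chord.
G is the seventh of A half-diminished seventh; seventh in the bass means third inversion (figured bass 4/2).

A half-diminished seventh, third inversion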